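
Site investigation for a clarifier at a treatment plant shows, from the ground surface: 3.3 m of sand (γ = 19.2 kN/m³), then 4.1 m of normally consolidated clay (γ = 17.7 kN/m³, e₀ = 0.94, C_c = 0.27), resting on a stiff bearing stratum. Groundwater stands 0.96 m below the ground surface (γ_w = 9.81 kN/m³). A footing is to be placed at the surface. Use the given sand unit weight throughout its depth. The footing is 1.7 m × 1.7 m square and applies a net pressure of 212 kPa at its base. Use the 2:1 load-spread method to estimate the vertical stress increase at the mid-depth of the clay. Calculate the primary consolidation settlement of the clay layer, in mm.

Mid-depth of clay below the ground surface: z = 3.3 + 4.1/2 = 5.35 m.
Total vertical stress at mid-clay: σ_v = 19.2×3.3 + 17.7×2.05 = 99.645 kPa.
Pore pressure: u = 9.81×(5.35 − 0.96) = 43.066 kPa.
Initial effective stress: σ'_0 = σ_v − u = 99.645 − 43.066 = 56.579 kPa.
Stress increase at mid-clay by the 2:1 spreading method:
Δσ = qBL/((B+z)(L+z)) = 212×1.7×1.7/((1.7+5.35)(1.7+5.35)) = 12.327 kPa
Final effective stress: σ'_f = σ'_0 + Δσ = 56.579 + 12.327 = 68.906 kPa.
Normally consolidated clay, so the full stress increment lies on the virgin compression line:
S_c = C_c·H/(1+e₀)·log₁₀(σ'_f/σ'_0) = 0.27×4.1/(1+0.94)×log₁₀(68.906/56.579)
    = 0.57062 × 0.085602 = 0.04885 m

S_c ≈ 48.8 mm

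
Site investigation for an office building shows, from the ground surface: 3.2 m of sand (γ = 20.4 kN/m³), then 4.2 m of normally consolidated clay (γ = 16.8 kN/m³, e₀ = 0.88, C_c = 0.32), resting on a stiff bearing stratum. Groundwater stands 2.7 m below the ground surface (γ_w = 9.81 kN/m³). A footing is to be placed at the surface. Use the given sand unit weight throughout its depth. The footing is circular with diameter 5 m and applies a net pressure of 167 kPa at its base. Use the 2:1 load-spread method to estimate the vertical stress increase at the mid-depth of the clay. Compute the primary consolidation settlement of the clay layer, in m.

S_c ≈ 0.131 m

Mid-depth of clay below the ground surface: z = 3.2 + 4.2/2 = 5.3 m.
Total vertical stress at mid-clay: σ_v = 20.4×3.2 + 16.8×2.1 = 100.56 kPa.
Pore pressure: u = 9.81×(5.3 − 2.7) = 25.506 kPa.
Initial effective stress: σ'_0 = σ_v − u = 100.56 − 25.506 = 75.054 kPa.
Stress increase at mid-clay by the 2:1 spreading method:
Δσ ≈ qD²/(D+z)² = 167×5²/(5+5.3)² = 39.353 kPa
Final effective stress: σ'_f = σ'_0 + Δσ = 75.054 + 39.353 = 114.41 kPa.
Normally consolidated clay, so the full stress increment lies on the virgin compression line:
S_c = C_c·H/(1+e₀)·log₁₀(σ'_f/σ'_0) = 0.32×4.2/(1+0.88)×log₁₀(114.41/75.054)
    = 0.71489 × 0.18309 = 0.1309 m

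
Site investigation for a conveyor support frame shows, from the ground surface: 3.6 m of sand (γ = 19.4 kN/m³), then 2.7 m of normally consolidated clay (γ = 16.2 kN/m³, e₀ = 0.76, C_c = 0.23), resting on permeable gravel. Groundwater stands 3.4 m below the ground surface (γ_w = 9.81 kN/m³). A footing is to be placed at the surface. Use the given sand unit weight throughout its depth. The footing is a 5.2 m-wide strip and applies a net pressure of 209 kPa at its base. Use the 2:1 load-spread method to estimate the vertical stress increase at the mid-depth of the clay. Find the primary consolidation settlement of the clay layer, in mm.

Mid-depth of clay below the ground surface: z = 3.6 + 2.7/2 = 4.95 m.
Total vertical stress at mid-clay: σ_v = 19.4×3.6 + 16.2×1.35 = 91.71 kPa.
Pore pressure: u = 9.81×(4.95 − 3.4) = 15.206 kPa.
Initial effective stress: σ'_0 = σ_v − u = 91.71 − 15.206 = 76.504 kPa.
Stress increase at mid-clay by the 2:1 spreading method:
Δσ = qB/(B+z) = 209×5.2/(5.2+4.95) = 107.07 kPa
Final effective stress: σ'_f = σ'_0 + Δσ = 76.504 + 107.07 = 183.57 kPa.
Normally consolidated clay, so the full stress increment lies on the virgin compression line:
S_c = C_c·H/(1+e₀)·log₁₀(σ'_f/σ'_0) = 0.23×2.7/(1+0.76)×log₁₀(183.57/76.504)
    = 0.35284 × 0.38012 = 0.1341 m

S_c ≈ 134 mm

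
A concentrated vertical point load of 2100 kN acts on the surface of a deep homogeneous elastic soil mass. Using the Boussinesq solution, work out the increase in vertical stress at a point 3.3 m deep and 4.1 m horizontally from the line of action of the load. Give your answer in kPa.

Δσ_z ≈ 8.92 kPa

Boussinesq vertical stress below a point load on an elastic half-space:
Δσ_z = 3P/(2πz²) · [1 + (r/z)²]^(−5/2)
r/z = 4.1/3.3 = 1.2424; [1+(r/z)²]^(−5/2) = 0.09691.
Δσ_z = 3×2100/(2π×3.3²) × 0.09691 = 92.073 × 0.09691 = 8.923 kPa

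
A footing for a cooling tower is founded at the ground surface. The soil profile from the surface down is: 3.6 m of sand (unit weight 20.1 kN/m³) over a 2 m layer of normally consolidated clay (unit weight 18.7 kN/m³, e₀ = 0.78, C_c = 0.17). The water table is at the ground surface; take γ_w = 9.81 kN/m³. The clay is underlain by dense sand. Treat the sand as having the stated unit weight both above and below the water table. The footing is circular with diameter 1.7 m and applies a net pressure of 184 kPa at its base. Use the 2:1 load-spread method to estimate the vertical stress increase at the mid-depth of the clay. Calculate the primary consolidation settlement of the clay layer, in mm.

S_c ≈ 21.2 mm

Mid-depth of clay below the ground surface: z = 3.6 + 2/2 = 4.6 m.
Total vertical stress at mid-clay: σ_v = 20.1×3.6 + 18.7×1 = 91.06 kPa.
Pore pressure: u = 9.81×(4.6 − 0) = 45.126 kPa.
Initial effective stress: σ'_0 = σ_v − u = 91.06 − 45.126 = 45.934 kPa.
Stress increase at mid-clay by the 2:1 spreading method:
Δσ ≈ qD²/(D+z)² = 184×1.7²/(1.7+4.6)² = 13.398 kPa
Final effective stress: σ'_f = σ'_0 + Δσ = 45.934 + 13.398 = 59.332 kPa.
Normally consolidated clay, so the full stress increment lies on the virgin compression line:
S_c = C_c·H/(1+e₀)·log₁₀(σ'_f/σ'_0) = 0.17×2/(1+0.78)×log₁₀(59.332/45.934)
    = 0.19101 × 0.11115 = 0.02123 m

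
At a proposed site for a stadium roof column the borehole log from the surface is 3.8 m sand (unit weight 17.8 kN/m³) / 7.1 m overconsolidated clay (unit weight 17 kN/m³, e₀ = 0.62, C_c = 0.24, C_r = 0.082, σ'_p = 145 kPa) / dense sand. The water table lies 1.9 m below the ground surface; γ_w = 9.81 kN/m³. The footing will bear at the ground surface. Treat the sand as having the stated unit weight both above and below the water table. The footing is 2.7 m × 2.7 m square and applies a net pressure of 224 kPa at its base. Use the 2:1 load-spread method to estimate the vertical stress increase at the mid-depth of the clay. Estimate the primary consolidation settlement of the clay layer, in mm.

Mid-depth of clay below the ground surface: z = 3.8 + 7.1/2 = 7.35 m.
Total vertical stress at mid-clay: σ_v = 17.8×3.8 + 17×3.55 = 127.99 kPa.
Pore pressure: u = 9.81×(7.35 − 1.9) = 53.465 kPa.
Initial effective stress: σ'_0 = σ_v − u = 127.99 − 53.465 = 74.525 kPa.
Stress increase at mid-clay by the 2:1 spreading method:
Δσ = qBL/((B+z)(L+z)) = 224×2.7×2.7/((2.7+7.35)(2.7+7.35)) = 16.168 kPa
Final effective stress: σ'_f = 74.525 + 16.168 = 90.693 kPa.
σ'_f = 90.693 ≤ σ'_p = 145 kPa, so the clay remains overconsolidated and only the recompression index applies:
S_c = C_r·H/(1+e₀)·log₁₀(σ'_f/σ'_0) = 0.082×7.1/1.62×log₁₀(90.693/74.525)
    = 0.35938 × 0.085272 = 0.03065 m

S_c ≈ 30.6 mm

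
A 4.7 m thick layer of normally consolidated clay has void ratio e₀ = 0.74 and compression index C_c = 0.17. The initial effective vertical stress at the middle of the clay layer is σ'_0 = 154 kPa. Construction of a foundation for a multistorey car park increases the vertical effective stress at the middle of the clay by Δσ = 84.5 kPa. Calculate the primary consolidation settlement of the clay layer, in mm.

Final effective stress: σ'_f = σ'_0 + Δσ = 154 + 84.5 = 238.5 kPa.
Normally consolidated clay, so the full stress increment lies on the virgin compression line:
S_c = C_c·H/(1+e₀)·log₁₀(σ'_f/σ'_0) = 0.17×4.7/(1+0.74)×log₁₀(238.5/154)
    = 0.4592 × 0.18997 = 0.08723 m

S_c ≈ 87.2 mm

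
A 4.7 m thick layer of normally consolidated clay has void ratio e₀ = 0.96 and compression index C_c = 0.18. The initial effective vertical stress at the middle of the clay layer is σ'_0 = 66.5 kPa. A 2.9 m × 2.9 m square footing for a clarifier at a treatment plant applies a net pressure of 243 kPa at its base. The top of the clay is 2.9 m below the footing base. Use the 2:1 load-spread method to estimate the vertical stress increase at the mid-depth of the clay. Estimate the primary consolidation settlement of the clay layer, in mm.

S_c ≈ 71.3 mm

Mid-depth of clay below the footing base: z = 2.9 + 4.7/2 = 5.25 m.
Stress increase at mid-clay by the 2:1 spreading method:
Δσ = qBL/((B+z)(L+z)) = 243×2.9×2.9/((2.9+5.25)(2.9+5.25)) = 30.767 kPa
Final effective stress: σ'_f = σ'_0 + Δσ = 66.5 + 30.767 = 97.267 kPa.
Normally consolidated clay, so the full stress increment lies on the virgin compression line:
S_c = C_c·H/(1+e₀)·log₁₀(σ'_f/σ'_0) = 0.18×4.7/(1+0.96)×log₁₀(97.267/66.5)
    = 0.43163 × 0.16514 = 0.07128 m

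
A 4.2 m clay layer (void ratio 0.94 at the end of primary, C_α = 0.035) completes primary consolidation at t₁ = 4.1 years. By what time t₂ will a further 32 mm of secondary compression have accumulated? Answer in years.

S_s = C_α·H/(1+e_p)·log₁₀(t₂/t₁) ⇒ log₁₀(t₂/t₁) = S_s·(1+e_p)/(C_α·H).
log₁₀(t₂/t₁) = 0.032 × (1+0.94) / (0.035×4.2) = 0.4223
t₂ = t₁ × 10^0.4223 = 4.1 × 2.644 = 10.84 years

t₂ ≈ 10.8 years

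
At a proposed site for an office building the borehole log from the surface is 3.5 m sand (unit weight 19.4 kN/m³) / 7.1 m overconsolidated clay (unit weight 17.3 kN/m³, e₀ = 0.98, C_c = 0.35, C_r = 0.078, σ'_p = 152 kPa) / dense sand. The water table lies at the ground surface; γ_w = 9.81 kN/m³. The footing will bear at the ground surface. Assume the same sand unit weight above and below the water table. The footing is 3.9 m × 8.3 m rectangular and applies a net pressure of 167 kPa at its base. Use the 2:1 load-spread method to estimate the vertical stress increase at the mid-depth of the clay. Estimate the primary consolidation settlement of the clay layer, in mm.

Mid-depth of clay below the ground surface: z = 3.5 + 7.1/2 = 7.05 m.
Total vertical stress at mid-clay: σ_v = 19.4×3.5 + 17.3×3.55 = 129.31 kPa.
Pore pressure: u = 9.81×(7.05 − 0) = 69.16 kPa.
Initial effective stress: σ'_0 = σ_v − u = 129.31 − 69.16 = 60.15 kPa.
Stress increase at mid-clay by the 2:1 spreading method:
Δσ = qBL/((B+z)(L+z)) = 167×3.9×8.3/((3.9+7.05)(8.3+7.05)) = 32.162 kPa
Final effective stress: σ'_f = 60.15 + 32.162 = 92.312 kPa.
σ'_f = 92.312 ≤ σ'_p = 152 kPa, so the clay remains overconsolidated and only the recompression index applies:
S_c = C_r·H/(1+e₀)·log₁₀(σ'_f/σ'_0) = 0.078×7.1/1.98×log₁₀(92.312/60.15)
    = 0.2797 × 0.18602 = 0.05203 m

S_c ≈ 52 mm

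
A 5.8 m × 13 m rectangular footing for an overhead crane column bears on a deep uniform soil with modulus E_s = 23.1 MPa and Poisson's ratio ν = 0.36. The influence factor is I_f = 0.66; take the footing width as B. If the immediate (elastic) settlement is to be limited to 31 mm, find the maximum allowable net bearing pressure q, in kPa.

E_s = 23.1 MPa = 23100 kPa.
S_e = q·B·(1−ν²)/E_s · I_f  ⇒  q = S_e·E_s / (B·(1−ν²)·I_f).
q = 0.031 × 23100 / (5.8 × 0.8704 × 0.66) = 214.9 kPa

q ≈ 215 kPa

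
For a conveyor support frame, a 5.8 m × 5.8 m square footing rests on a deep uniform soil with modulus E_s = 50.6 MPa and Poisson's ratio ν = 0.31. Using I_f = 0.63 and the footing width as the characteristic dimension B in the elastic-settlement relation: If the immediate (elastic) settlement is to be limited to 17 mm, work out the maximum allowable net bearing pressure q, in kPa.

q ≈ 260 kPa

E_s = 50.6 MPa = 50600 kPa.
S_e = q·B·(1−ν²)/E_s · I_f  ⇒  q = S_e·E_s / (B·(1−ν²)·I_f).
q = 0.017 × 50600 / (5.8 × 0.9039 × 0.63) = 260.4 kPa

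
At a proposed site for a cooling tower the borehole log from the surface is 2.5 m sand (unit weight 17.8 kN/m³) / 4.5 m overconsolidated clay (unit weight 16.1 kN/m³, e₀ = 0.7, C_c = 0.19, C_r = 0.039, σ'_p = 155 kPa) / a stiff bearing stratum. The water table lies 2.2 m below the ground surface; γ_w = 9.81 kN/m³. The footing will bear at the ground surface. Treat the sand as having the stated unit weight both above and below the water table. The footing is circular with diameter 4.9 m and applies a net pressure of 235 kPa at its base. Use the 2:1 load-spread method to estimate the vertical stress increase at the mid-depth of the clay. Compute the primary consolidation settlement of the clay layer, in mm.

Mid-depth of clay below the ground surface: z = 2.5 + 4.5/2 = 4.75 m.
Total vertical stress at mid-clay: σ_v = 17.8×2.5 + 16.1×2.25 = 80.725 kPa.
Pore pressure: u = 9.81×(4.75 − 2.2) = 25.015 kPa.
Initial effective stress: σ'_0 = σ_v − u = 80.725 − 25.015 = 55.71 kPa.
Stress increase at mid-clay by the 2:1 spreading method:
Δσ ≈ qD²/(D+z)² = 235×4.9²/(4.9+4.75)² = 60.591 kPa
Final effective stress: σ'_f = 55.71 + 60.591 = 116.3 kPa.
σ'_f = 116.3 ≤ σ'_p = 155 kPa, so the clay remains overconsolidated and only the recompression index applies:
S_c = C_r·H/(1+e₀)·log₁₀(σ'_f/σ'_0) = 0.039×4.5/1.7×log₁₀(116.3/55.71)
    = 0.10324 × 0.31965 = 0.033 m

S_c ≈ 33 mm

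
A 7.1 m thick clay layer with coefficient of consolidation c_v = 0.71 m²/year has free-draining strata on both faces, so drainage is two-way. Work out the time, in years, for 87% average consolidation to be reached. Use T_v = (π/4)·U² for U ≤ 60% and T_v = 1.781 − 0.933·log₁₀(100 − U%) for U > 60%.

Drainage path length: H_d = H/2 = 3.55 m (double drainage).
U > 60%: T_v = 1.781 − 0.933·log₁₀(100 − 87) = 0.74169.
t = T_v·H_d²/c_v = 0.74169×3.55²/0.71 = 13.16 years.

t ≈ 13.2 years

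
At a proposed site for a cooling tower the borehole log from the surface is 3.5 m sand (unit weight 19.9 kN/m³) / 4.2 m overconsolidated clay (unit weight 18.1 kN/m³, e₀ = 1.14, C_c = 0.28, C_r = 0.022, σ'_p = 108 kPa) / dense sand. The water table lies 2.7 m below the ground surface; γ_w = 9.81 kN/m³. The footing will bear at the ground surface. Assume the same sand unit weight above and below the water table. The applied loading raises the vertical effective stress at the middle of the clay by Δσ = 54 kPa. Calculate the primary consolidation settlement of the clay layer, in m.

S_c ≈ 0.0559 m

Mid-depth of clay below the ground surface: z = 3.5 + 4.2/2 = 5.6 m.
Total vertical stress at mid-clay: σ_v = 19.9×3.5 + 18.1×2.1 = 107.66 kPa.
Pore pressure: u = 9.81×(5.6 − 2.7) = 28.449 kPa.
Initial effective stress: σ'_0 = σ_v − u = 107.66 − 28.449 = 79.211 kPa.
Final effective stress: σ'_f = 79.211 + 54 = 133.21 kPa.
σ'_f = 133.21 > σ'_p = 108 kPa, so the stress path crosses the preconsolidation pressure — recompression up to σ'_p, then virgin compression beyond:
S_c = H/(1+e₀)·[C_r·log₁₀(σ'_p/σ'_0) + C_c·log₁₀(σ'_f/σ'_p)]
    = 4.2/2.14 × [0.022×log₁₀(108/79.211) + 0.28×log₁₀(133.21/108)]
    = 1.9626 × [0.002962 + 0.025512] = 0.05588 m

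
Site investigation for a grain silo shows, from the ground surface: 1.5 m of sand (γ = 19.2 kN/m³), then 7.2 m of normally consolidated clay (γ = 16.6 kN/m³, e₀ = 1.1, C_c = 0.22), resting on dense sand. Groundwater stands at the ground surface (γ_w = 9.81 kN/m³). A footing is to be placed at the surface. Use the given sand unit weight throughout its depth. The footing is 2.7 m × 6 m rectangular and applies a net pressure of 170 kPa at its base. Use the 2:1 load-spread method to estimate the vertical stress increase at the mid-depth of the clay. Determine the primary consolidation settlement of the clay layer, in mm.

Mid-depth of clay below the ground surface: z = 1.5 + 7.2/2 = 5.1 m.
Total vertical stress at mid-clay: σ_v = 19.2×1.5 + 16.6×3.6 = 88.56 kPa.
Pore pressure: u = 9.81×(5.1 − 0) = 50.031 kPa.
Initial effective stress: σ'_0 = σ_v − u = 88.56 − 50.031 = 38.529 kPa.
Stress increase at mid-clay by the 2:1 spreading method:
Δσ = qBL/((B+z)(L+z)) = 170×2.7×6/((2.7+5.1)(6+5.1)) = 31.809 kPa
Final effective stress: σ'_f = σ'_0 + Δσ = 38.529 + 31.809 = 70.338 kPa.
Normally consolidated clay, so the full stress increment lies on the virgin compression line:
S_c = C_c·H/(1+e₀)·log₁₀(σ'_f/σ'_0) = 0.22×7.2/(1+1.1)×log₁₀(70.338/38.529)
    = 0.75429 × 0.2614 = 0.1972 m

S_c ≈ 197 mm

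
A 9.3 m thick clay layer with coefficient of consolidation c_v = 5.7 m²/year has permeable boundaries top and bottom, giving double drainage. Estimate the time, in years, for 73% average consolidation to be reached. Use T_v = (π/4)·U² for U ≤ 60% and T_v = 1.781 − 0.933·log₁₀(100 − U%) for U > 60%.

Drainage path length: H_d = H/2 = 4.65 m (double drainage).
U > 60%: T_v = 1.781 − 0.933·log₁₀(100 − 73) = 0.44554.
t = T_v·H_d²/c_v = 0.44554×4.65²/5.7 = 1.69 years.

t ≈ 1.69 years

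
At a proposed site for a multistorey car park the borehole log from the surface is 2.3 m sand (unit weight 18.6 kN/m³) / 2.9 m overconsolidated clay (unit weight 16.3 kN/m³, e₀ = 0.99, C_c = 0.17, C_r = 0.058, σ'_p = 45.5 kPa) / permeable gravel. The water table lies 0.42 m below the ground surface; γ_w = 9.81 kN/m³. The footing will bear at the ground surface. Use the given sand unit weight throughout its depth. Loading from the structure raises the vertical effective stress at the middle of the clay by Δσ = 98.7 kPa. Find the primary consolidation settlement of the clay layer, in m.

Mid-depth of clay below the ground surface: z = 2.3 + 2.9/2 = 3.75 m.
Total vertical stress at mid-clay: σ_v = 18.6×2.3 + 16.3×1.45 = 66.415 kPa.
Pore pressure: u = 9.81×(3.75 − 0.42) = 32.667 kPa.
Initial effective stress: σ'_0 = σ_v − u = 66.415 − 32.667 = 33.748 kPa.
Final effective stress: σ'_f = 33.748 + 98.7 = 132.45 kPa.
σ'_f = 132.45 > σ'_p = 45.5 kPa, so the stress path crosses the preconsolidation pressure — recompression up to σ'_p, then virgin compression beyond:
S_c = H/(1+e₀)·[C_r·log₁₀(σ'_p/σ'_0) + C_c·log₁₀(σ'_f/σ'_p)]
    = 2.9/1.99 × [0.058×log₁₀(45.5/33.748) + 0.17×log₁₀(132.45/45.5)]
    = 1.4573 × [0.0075263 + 0.078887] = 0.1259 m

S_c ≈ 0.126 m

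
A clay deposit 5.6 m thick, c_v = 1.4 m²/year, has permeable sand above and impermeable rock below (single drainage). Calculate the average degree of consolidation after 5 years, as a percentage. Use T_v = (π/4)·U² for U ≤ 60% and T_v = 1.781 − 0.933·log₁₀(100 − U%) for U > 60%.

Drainage path length: H_d = H = 5.6 m (single drainage).
T_v = c_v·t/H_d² = 1.4×5/5.6² = 0.22321.
T_v = 0.22321 corresponds to the U ≤ 60% branch:
U = √(4T_v/π) = 0.5331

U ≈ 53.3 %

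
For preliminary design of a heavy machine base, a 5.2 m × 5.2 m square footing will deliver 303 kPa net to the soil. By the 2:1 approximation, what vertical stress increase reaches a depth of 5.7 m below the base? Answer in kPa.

By the 2:1 method the load spreads at 1 horizontal : 2 vertical, so at depth z the loaded area has grown by z in each plan dimension:
Δσ = qBL/((B+z)(L+z)) = 303×5.2×5.2/((5.2+5.7)(5.2+5.7)) = 68.96 kPa

Δσ_z ≈ 69 kPa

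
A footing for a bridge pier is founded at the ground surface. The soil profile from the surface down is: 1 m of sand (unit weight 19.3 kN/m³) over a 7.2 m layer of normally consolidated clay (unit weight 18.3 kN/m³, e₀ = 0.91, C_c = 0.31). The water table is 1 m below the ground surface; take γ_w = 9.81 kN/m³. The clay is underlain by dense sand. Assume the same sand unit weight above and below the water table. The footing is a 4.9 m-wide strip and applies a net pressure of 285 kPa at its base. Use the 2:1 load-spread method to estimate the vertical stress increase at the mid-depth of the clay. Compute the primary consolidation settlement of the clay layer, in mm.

S_c ≈ 697 mm

Mid-depth of clay below the ground surface: z = 1 + 7.2/2 = 4.6 m.
Total vertical stress at mid-clay: σ_v = 19.3×1 + 18.3×3.6 = 85.18 kPa.
Pore pressure: u = 9.81×(4.6 − 1) = 35.316 kPa.
Initial effective stress: σ'_0 = σ_v − u = 85.18 − 35.316 = 49.864 kPa.
Stress increase at mid-clay by the 2:1 spreading method:
Δσ = qB/(B+z) = 285×4.9/(4.9+4.6) = 147 kPa
Final effective stress: σ'_f = σ'_0 + Δσ = 49.864 + 147 = 196.86 kPa.
Normally consolidated clay, so the full stress increment lies on the virgin compression line:
S_c = C_c·H/(1+e₀)·log₁₀(σ'_f/σ'_0) = 0.31×7.2/(1+0.91)×log₁₀(196.86/49.864)
    = 1.1686 × 0.59637 = 0.6969 m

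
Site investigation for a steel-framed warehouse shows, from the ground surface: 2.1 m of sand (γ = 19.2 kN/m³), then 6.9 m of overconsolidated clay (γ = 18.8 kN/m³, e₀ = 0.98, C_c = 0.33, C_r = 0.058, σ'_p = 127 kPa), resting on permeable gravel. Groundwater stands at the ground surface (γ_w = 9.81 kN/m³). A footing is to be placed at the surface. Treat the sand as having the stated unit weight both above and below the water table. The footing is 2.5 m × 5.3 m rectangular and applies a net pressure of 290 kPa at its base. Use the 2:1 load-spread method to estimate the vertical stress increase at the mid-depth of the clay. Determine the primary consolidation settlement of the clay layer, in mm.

Mid-depth of clay below the ground surface: z = 2.1 + 6.9/2 = 5.55 m.
Total vertical stress at mid-clay: σ_v = 19.2×2.1 + 18.8×3.45 = 105.18 kPa.
Pore pressure: u = 9.81×(5.55 − 0) = 54.446 kPa.
Initial effective stress: σ'_0 = σ_v − u = 105.18 − 54.446 = 50.734 kPa.
Stress increase at mid-clay by the 2:1 spreading method:
Δσ = qBL/((B+z)(L+z)) = 290×2.5×5.3/((2.5+5.55)(5.3+5.55)) = 43.993 kPa
Final effective stress: σ'_f = 50.734 + 43.993 = 94.727 kPa.
σ'_f = 94.727 ≤ σ'_p = 127 kPa, so the clay remains overconsolidated and only the recompression index applies:
S_c = C_r·H/(1+e₀)·log₁₀(σ'_f/σ'_0) = 0.058×6.9/1.98×log₁₀(94.727/50.734)
    = 0.20212 × 0.27117 = 0.05481 m

S_c ≈ 54.8 mm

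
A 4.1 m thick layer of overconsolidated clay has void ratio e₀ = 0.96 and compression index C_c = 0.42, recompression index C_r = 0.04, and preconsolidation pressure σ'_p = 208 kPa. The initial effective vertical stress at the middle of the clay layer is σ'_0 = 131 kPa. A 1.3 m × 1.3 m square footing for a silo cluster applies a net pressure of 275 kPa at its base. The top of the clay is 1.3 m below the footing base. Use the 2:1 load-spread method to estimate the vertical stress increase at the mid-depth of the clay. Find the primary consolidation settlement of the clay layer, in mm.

S_c ≈ 5.52 mm

Mid-depth of clay below the footing base: z = 1.3 + 4.1/2 = 3.35 m.
Stress increase at mid-clay by the 2:1 spreading method:
Δσ = qBL/((B+z)(L+z)) = 275×1.3×1.3/((1.3+3.35)(1.3+3.35)) = 21.494 kPa
Final effective stress: σ'_f = 131 + 21.494 = 152.49 kPa.
σ'_f = 152.49 ≤ σ'_p = 208 kPa, so the clay remains overconsolidated and only the recompression index applies:
S_c = C_r·H/(1+e₀)·log₁₀(σ'_f/σ'_0) = 0.04×4.1/1.96×log₁₀(152.49/131)
    = 0.083672 × 0.06597 = 0.00552 m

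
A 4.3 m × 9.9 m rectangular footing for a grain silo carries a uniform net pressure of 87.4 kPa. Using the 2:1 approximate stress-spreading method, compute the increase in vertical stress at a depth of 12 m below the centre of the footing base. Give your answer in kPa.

By the 2:1 method the load spreads at 1 horizontal : 2 vertical, so at depth z the loaded area has grown by z in each plan dimension:
Δσ = qBL/((B+z)(L+z)) = 87.4×4.3×9.9/((4.3+12)(9.9+12)) = 10.423 kPa

Δσ_z ≈ 10.4 kPa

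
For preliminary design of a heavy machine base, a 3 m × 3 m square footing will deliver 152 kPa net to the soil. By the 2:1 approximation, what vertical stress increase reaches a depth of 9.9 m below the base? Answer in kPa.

Δσ_z ≈ 8.22 kPa

By the 2:1 method the load spreads at 1 horizontal : 2 vertical, so at depth z the loaded area has grown by z in each plan dimension:
Δσ = qBL/((B+z)(L+z)) = 152×3×3/((3+9.9)(3+9.9)) = 8.2207 kPa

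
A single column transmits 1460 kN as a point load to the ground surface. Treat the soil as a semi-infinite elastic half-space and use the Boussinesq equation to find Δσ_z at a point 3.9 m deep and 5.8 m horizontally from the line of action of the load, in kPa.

Δσ_z ≈ 2.48 kPa

Boussinesq vertical stress below a point load on an elastic half-space:
Δσ_z = 3P/(2πz²) · [1 + (r/z)²]^(−5/2)
r/z = 5.8/3.9 = 1.4872; [1+(r/z)²]^(−5/2) = 0.054096.
Δσ_z = 3×1460/(2π×3.9²) × 0.054096 = 45.832 × 0.054096 = 2.479 kPa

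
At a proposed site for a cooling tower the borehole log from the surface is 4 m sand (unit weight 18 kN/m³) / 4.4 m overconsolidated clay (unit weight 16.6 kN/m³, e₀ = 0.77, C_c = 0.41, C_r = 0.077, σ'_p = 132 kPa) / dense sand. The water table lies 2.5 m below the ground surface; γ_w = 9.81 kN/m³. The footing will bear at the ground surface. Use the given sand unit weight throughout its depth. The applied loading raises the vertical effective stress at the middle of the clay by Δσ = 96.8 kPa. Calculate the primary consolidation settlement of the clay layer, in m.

Mid-depth of clay below the ground surface: z = 4 + 4.4/2 = 6.2 m.
Total vertical stress at mid-clay: σ_v = 18×4 + 16.6×2.2 = 108.52 kPa.
Pore pressure: u = 9.81×(6.2 − 2.5) = 36.297 kPa.
Initial effective stress: σ'_0 = σ_v − u = 108.52 − 36.297 = 72.223 kPa.
Final effective stress: σ'_f = 72.223 + 96.8 = 169.02 kPa.
σ'_f = 169.02 > σ'_p = 132 kPa, so the stress path crosses the preconsolidation pressure — recompression up to σ'_p, then virgin compression beyond:
S_c = H/(1+e₀)·[C_r·log₁₀(σ'_p/σ'_0) + C_c·log₁₀(σ'_f/σ'_p)]
    = 4.4/1.77 × [0.077×log₁₀(132/72.223) + 0.41×log₁₀(169.02/132)]
    = 2.4859 × [0.020166 + 0.044019] = 0.1596 m

S_c ≈ 0.16 m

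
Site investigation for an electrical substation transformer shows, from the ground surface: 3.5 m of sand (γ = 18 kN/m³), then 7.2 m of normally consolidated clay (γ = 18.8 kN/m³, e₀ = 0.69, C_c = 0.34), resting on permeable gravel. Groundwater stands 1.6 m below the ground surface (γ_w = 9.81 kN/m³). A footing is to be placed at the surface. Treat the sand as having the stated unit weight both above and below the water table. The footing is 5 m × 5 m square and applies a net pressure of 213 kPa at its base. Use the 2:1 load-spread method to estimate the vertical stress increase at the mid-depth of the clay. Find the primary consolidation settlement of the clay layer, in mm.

S_c ≈ 244 mm

Mid-depth of clay below the ground surface: z = 3.5 + 7.2/2 = 7.1 m.
Total vertical stress at mid-clay: σ_v = 18×3.5 + 18.8×3.6 = 130.68 kPa.
Pore pressure: u = 9.81×(7.1 − 1.6) = 53.955 kPa.
Initial effective stress: σ'_0 = σ_v − u = 130.68 − 53.955 = 76.725 kPa.
Stress increase at mid-clay by the 2:1 spreading method:
Δσ = qBL/((B+z)(L+z)) = 213×5×5/((5+7.1)(5+7.1)) = 36.37 kPa
Final effective stress: σ'_f = σ'_0 + Δσ = 76.725 + 36.37 = 113.09 kPa.
Normally consolidated clay, so the full stress increment lies on the virgin compression line:
S_c = C_c·H/(1+e₀)·log₁₀(σ'_f/σ'_0) = 0.34×7.2/(1+0.69)×log₁₀(113.09/76.725)
    = 1.4485 × 0.16849 = 0.2441 m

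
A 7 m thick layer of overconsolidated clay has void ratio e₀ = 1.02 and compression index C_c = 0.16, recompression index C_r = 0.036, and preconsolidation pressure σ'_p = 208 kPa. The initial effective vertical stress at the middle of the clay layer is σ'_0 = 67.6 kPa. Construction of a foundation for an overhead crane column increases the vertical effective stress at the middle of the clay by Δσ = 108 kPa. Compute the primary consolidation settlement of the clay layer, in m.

S_c ≈ 0.0517 m

Final effective stress: σ'_f = 67.6 + 108 = 175.6 kPa.
σ'_f = 175.6 ≤ σ'_p = 208 kPa, so the clay remains overconsolidated and only the recompression index applies:
S_c = C_r·H/(1+e₀)·log₁₀(σ'_f/σ'_0) = 0.036×7/2.02×log₁₀(175.6/67.6)
    = 0.12475 × 0.41458 = 0.05172 m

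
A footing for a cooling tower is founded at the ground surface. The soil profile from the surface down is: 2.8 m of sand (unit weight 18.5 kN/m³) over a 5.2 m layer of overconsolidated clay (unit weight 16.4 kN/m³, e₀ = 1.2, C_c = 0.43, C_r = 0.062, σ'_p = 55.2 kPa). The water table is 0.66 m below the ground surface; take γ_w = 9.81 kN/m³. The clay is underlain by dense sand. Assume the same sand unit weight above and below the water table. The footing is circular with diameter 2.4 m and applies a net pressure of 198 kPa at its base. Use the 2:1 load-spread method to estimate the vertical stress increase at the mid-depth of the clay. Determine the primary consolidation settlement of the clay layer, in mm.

S_c ≈ 92.4 mm

Mid-depth of clay below the ground surface: z = 2.8 + 5.2/2 = 5.4 m.
Total vertical stress at mid-clay: σ_v = 18.5×2.8 + 16.4×2.6 = 94.44 kPa.
Pore pressure: u = 9.81×(5.4 − 0.66) = 46.499 kPa.
Initial effective stress: σ'_0 = σ_v − u = 94.44 − 46.499 = 47.941 kPa.
Stress increase at mid-clay by the 2:1 spreading method:
Δσ ≈ qD²/(D+z)² = 198×2.4²/(2.4+5.4)² = 18.746 kPa
Final effective stress: σ'_f = 47.941 + 18.746 = 66.687 kPa.
σ'_f = 66.687 > σ'_p = 55.2 kPa, so the stress path crosses the preconsolidation pressure — recompression up to σ'_p, then virgin compression beyond:
S_c = H/(1+e₀)·[C_r·log₁₀(σ'_p/σ'_0) + C_c·log₁₀(σ'_f/σ'_p)]
    = 5.2/2.2 × [0.062×log₁₀(55.2/47.941) + 0.43×log₁₀(66.687/55.2)]
    = 2.3636 × [0.0037964 + 0.035304] = 0.09242 m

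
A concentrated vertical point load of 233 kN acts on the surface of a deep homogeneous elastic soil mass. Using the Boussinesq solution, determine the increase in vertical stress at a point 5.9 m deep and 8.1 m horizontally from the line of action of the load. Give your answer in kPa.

Δσ_z ≈ 0.226 kPa

Boussinesq vertical stress below a point load on an elastic half-space:
Δσ_z = 3P/(2πz²) · [1 + (r/z)²]^(−5/2)
r/z = 8.1/5.9 = 1.3729; [1+(r/z)²]^(−5/2) = 0.070747.
Δσ_z = 3×233/(2π×5.9²) × 0.070747 = 3.1959 × 0.070747 = 0.2261 kPa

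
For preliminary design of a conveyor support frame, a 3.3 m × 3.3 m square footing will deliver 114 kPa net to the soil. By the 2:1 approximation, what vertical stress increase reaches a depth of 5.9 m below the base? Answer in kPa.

By the 2:1 method the load spreads at 1 horizontal : 2 vertical, so at depth z the loaded area has grown by z in each plan dimension:
Δσ = qBL/((B+z)(L+z)) = 114×3.3×3.3/((3.3+5.9)(3.3+5.9)) = 14.668 kPa

Δσ_z ≈ 14.7 kPa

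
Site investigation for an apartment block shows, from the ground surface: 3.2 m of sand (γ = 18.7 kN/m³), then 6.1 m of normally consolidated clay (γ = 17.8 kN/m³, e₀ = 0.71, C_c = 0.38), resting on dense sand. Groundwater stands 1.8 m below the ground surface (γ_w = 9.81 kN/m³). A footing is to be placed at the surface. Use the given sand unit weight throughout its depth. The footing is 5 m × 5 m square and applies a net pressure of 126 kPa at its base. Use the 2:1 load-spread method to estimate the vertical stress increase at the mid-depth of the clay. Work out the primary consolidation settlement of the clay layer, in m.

S_c ≈ 0.178 m

Mid-depth of clay below the ground surface: z = 3.2 + 6.1/2 = 6.25 m.
Total vertical stress at mid-clay: σ_v = 18.7×3.2 + 17.8×3.05 = 114.13 kPa.
Pore pressure: u = 9.81×(6.25 − 1.8) = 43.655 kPa.
Initial effective stress: σ'_0 = σ_v − u = 114.13 − 43.655 = 70.475 kPa.
Stress increase at mid-clay by the 2:1 spreading method:
Δσ = qBL/((B+z)(L+z)) = 126×5×5/((5+6.25)(5+6.25)) = 24.889 kPa
Final effective stress: σ'_f = σ'_0 + Δσ = 70.475 + 24.889 = 95.364 kPa.
Normally consolidated clay, so the full stress increment lies on the virgin compression line:
S_c = C_c·H/(1+e₀)·log₁₀(σ'_f/σ'_0) = 0.38×6.1/(1+0.71)×log₁₀(95.364/70.475)
    = 1.3556 × 0.13135 = 0.1781 m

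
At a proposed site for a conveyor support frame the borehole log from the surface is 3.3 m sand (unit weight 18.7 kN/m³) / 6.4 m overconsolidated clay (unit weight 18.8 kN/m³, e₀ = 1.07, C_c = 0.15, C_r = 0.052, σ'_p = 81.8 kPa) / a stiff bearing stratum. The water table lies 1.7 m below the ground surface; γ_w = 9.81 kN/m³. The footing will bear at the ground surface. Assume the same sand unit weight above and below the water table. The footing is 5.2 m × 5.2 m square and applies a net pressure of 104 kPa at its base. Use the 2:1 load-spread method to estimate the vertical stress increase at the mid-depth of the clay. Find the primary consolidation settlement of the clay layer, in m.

Mid-depth of clay below the ground surface: z = 3.3 + 6.4/2 = 6.5 m.
Total vertical stress at mid-clay: σ_v = 18.7×3.3 + 18.8×3.2 = 121.87 kPa.
Pore pressure: u = 9.81×(6.5 − 1.7) = 47.088 kPa.
Initial effective stress: σ'_0 = σ_v − u = 121.87 − 47.088 = 74.782 kPa.
Stress increase at mid-clay by the 2:1 spreading method:
Δσ = qBL/((B+z)(L+z)) = 104×5.2×5.2/((5.2+6.5)(5.2+6.5)) = 20.543 kPa
Final effective stress: σ'_f = 74.782 + 20.543 = 95.325 kPa.
σ'_f = 95.325 > σ'_p = 81.8 kPa, so the stress path crosses the preconsolidation pressure — recompression up to σ'_p, then virgin compression beyond:
S_c = H/(1+e₀)·[C_r·log₁₀(σ'_p/σ'_0) + C_c·log₁₀(σ'_f/σ'_p)]
    = 6.4/2.07 × [0.052×log₁₀(81.8/74.782) + 0.15×log₁₀(95.325/81.8)]
    = 3.0918 × [0.0020257 + 0.009968] = 0.03708 m

S_c ≈ 0.0371 m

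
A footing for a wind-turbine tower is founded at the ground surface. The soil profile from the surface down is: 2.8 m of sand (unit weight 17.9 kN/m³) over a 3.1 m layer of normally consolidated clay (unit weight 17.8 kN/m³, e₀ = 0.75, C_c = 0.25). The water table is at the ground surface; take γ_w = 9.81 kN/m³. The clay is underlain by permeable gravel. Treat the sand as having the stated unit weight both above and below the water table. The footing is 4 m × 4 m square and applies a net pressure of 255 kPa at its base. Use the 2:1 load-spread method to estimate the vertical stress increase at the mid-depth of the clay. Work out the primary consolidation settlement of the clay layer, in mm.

Mid-depth of clay below the ground surface: z = 2.8 + 3.1/2 = 4.35 m.
Total vertical stress at mid-clay: σ_v = 17.9×2.8 + 17.8×1.55 = 77.71 kPa.
Pore pressure: u = 9.81×(4.35 − 0) = 42.673 kPa.
Initial effective stress: σ'_0 = σ_v − u = 77.71 − 42.673 = 35.037 kPa.
Stress increase at mid-clay by the 2:1 spreading method:
Δσ = qBL/((B+z)(L+z)) = 255×4×4/((4+4.35)(4+4.35)) = 58.518 kPa
Final effective stress: σ'_f = σ'_0 + Δσ = 35.037 + 58.518 = 93.555 kPa.
Normally consolidated clay, so the full stress increment lies on the virgin compression line:
S_c = C_c·H/(1+e₀)·log₁₀(σ'_f/σ'_0) = 0.25×3.1/(1+0.75)×log₁₀(93.555/35.037)
    = 0.44286 × 0.42654 = 0.1889 m

S_c ≈ 189 mm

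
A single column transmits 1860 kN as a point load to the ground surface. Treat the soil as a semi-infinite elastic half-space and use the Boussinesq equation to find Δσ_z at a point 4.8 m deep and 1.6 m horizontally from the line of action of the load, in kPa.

Δσ_z ≈ 29.6 kPa

Boussinesq vertical stress below a point load on an elastic half-space:
Δσ_z = 3P/(2πz²) · [1 + (r/z)²]^(−5/2)
r/z = 1.6/4.8 = 0.33333; [1+(r/z)²]^(−5/2) = 0.76843.
Δσ_z = 3×1860/(2π×4.8²) × 0.76843 = 38.545 × 0.76843 = 29.62 kPa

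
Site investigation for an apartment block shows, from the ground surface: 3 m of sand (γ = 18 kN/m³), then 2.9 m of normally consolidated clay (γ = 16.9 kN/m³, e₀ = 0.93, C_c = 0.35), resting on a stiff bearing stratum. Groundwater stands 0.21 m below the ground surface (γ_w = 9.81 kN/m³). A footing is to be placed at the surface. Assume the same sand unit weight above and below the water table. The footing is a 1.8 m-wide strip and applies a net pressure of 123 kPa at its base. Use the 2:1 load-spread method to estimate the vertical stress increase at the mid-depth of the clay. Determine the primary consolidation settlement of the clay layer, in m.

Mid-depth of clay below the ground surface: z = 3 + 2.9/2 = 4.45 m.
Total vertical stress at mid-clay: σ_v = 18×3 + 16.9×1.45 = 78.505 kPa.
Pore pressure: u = 9.81×(4.45 − 0.21) = 41.594 kPa.
Initial effective stress: σ'_0 = σ_v − u = 78.505 − 41.594 = 36.911 kPa.
Stress increase at mid-clay by the 2:1 spreading method:
Δσ = qB/(B+z) = 123×1.8/(1.8+4.45) = 35.424 kPa
Final effective stress: σ'_f = σ'_0 + Δσ = 36.911 + 35.424 = 72.335 kPa.
Normally consolidated clay, so the full stress increment lies on the virgin compression line:
S_c = C_c·H/(1+e₀)·log₁₀(σ'_f/σ'_0) = 0.35×2.9/(1+0.93)×log₁₀(72.335/36.911)
    = 0.52591 × 0.29219 = 0.1537 m

S_c ≈ 0.154 m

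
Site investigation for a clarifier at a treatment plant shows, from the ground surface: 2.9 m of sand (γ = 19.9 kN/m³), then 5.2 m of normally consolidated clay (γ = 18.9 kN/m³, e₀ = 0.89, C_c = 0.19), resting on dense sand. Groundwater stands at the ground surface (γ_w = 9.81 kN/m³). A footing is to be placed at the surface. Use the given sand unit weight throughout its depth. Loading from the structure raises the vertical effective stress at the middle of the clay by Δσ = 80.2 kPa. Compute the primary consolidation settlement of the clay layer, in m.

Mid-depth of clay below the ground surface: z = 2.9 + 5.2/2 = 5.5 m.
Total vertical stress at mid-clay: σ_v = 19.9×2.9 + 18.9×2.6 = 106.85 kPa.
Pore pressure: u = 9.81×(5.5 − 0) = 53.955 kPa.
Initial effective stress: σ'_0 = σ_v − u = 106.85 − 53.955 = 52.895 kPa.
Final effective stress: σ'_f = σ'_0 + Δσ = 52.895 + 80.2 = 133.09 kPa.
Normally consolidated clay, so the full stress increment lies on the virgin compression line:
S_c = C_c·H/(1+e₀)·log₁₀(σ'_f/σ'_0) = 0.19×5.2/(1+0.89)×log₁₀(133.09/52.895)
    = 0.52275 × 0.40073 = 0.2095 m

S_c ≈ 0.209 m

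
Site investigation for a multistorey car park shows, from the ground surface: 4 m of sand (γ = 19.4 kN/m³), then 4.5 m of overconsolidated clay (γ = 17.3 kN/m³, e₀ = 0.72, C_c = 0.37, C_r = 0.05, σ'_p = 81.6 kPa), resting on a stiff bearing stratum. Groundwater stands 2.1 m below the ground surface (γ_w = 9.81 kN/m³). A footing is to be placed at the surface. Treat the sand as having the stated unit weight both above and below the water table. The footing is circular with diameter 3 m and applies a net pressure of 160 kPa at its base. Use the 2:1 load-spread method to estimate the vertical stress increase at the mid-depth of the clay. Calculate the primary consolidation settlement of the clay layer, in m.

S_c ≈ 0.0576 m

Mid-depth of clay below the ground surface: z = 4 + 4.5/2 = 6.25 m.
Total vertical stress at mid-clay: σ_v = 19.4×4 + 17.3×2.25 = 116.53 kPa.
Pore pressure: u = 9.81×(6.25 − 2.1) = 40.712 kPa.
Initial effective stress: σ'_0 = σ_v − u = 116.53 − 40.712 = 75.818 kPa.
Stress increase at mid-clay by the 2:1 spreading method:
Δσ ≈ qD²/(D+z)² = 160×3²/(3+6.25)² = 16.83 kPa
Final effective stress: σ'_f = 75.818 + 16.83 = 92.648 kPa.
σ'_f = 92.648 > σ'_p = 81.6 kPa, so the stress path crosses the preconsolidation pressure — recompression up to σ'_p, then virgin compression beyond:
S_c = H/(1+e₀)·[C_r·log₁₀(σ'_p/σ'_0) + C_c·log₁₀(σ'_f/σ'_p)]
    = 4.5/1.72 × [0.05×log₁₀(81.6/75.818) + 0.37×log₁₀(92.648/81.6)]
    = 2.6163 × [0.0015959 + 0.020404] = 0.05756 m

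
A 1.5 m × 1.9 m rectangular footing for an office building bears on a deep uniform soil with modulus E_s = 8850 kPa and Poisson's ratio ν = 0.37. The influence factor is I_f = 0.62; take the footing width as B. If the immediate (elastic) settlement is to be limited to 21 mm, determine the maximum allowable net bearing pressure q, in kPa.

S_e = q·B·(1−ν²)/E_s · I_f  ⇒  q = S_e·E_s / (B·(1−ν²)·I_f).
q = 0.021 × 8850 / (1.5 × 0.8631 × 0.62) = 231.5 kPa

q ≈ 232 kPa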